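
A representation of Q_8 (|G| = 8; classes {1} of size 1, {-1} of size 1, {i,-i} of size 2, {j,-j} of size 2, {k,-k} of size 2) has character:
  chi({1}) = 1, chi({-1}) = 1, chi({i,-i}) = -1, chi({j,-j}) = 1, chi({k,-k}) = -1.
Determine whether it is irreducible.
Irreducible: <chi, chi> = 1.

Derivation: <chi, chi> = (1/|G|) sum_C |C| * |chi(C)|^2 = (1/8)[1*|1|^2 + 1*|1|^2 + 2*|-1|^2 + 2*|1|^2 + 2*|-1|^2]
  = (1/8)[(1) + (1) + (2) + (2) + (2)] = 8/8 = 1.
A character is irreducible iff <chi, chi> = 1, so this representation is irreducible.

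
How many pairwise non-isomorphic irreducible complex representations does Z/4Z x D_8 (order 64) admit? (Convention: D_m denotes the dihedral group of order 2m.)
28

Reasoning: The number of irreducible complex representations of a finite group equals its number of conjugacy classes. For a direct product, #classes(G x H) = #classes(G) * #classes(H). Z/4Z has 4 classes (abelian), D_8 has 7 classes, so 4 * 7 = 28, so Z/4Z x D_8 (order 64) has exactly 28 irreducible complex representations.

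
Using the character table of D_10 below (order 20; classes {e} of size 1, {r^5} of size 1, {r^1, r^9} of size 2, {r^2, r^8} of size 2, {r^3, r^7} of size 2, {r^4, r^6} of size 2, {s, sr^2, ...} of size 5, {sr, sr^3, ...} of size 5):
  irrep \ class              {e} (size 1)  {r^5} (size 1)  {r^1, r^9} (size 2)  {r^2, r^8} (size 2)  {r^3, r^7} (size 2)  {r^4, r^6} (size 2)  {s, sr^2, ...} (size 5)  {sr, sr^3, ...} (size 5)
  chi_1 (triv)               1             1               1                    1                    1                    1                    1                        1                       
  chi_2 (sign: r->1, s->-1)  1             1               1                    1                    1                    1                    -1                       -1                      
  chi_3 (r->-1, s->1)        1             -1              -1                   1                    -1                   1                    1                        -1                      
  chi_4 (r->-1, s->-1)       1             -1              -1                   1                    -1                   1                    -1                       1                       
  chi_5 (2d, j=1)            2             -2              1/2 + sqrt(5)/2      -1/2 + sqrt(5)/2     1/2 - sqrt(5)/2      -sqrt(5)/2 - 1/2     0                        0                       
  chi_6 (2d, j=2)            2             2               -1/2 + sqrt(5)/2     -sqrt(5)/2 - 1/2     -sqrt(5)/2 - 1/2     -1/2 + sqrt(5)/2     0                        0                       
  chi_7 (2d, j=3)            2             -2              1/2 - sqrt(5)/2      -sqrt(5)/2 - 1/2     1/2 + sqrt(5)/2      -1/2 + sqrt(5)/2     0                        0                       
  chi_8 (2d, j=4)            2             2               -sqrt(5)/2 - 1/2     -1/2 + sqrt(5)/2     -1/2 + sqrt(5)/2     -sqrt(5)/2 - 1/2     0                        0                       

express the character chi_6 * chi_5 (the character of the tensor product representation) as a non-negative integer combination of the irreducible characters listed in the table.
chi_6 tensor chi_5 = chi_5 + chi_7 (all other irreducibles have multiplicity 0).

Justification: The character of a tensor product is the pointwise product (chi_6 * chi_5)(C) = chi_6(C) * chi_5(C):
  {e}: (2)*(2), {r^5}: (2)*(-2), {r^1, r^9}: (-1/2 + sqrt(5)/2)*(1/2 + sqrt(5)/2), {r^2, r^8}: (-sqrt(5)/2 - 1/2)*(-1/2 + sqrt(5)/2), {r^3, r^7}: (-sqrt(5)/2 - 1/2)*(1/2 - sqrt(5)/2), {r^4, r^6}: (-1/2 + sqrt(5)/2)*(-sqrt(5)/2 - 1/2), {s, sr^2, ...}: (0)*(0), {sr, sr^3, ...}: (0)*(0)
so (chi_6 * chi_5) takes values
  {e} -> 4, {r^5} -> -4, {r^1, r^9} -> 1, {r^2, r^8} -> -1, {r^3, r^7} -> 1, {r^4, r^6} -> -1, {s, sr^2, ...} -> 0, {sr, sr^3, ...} -> 0.
Now take the inner product of this character with each irreducible chi from the table, <chi_6*chi_5, chi> = (1/20) sum_C |C| (chi_6*chi_5)(C) conj(chi(C)):
  <chi_6*chi_5, chi_1> = (1/20)[1*(4)*conj(1) + 1*(-4)*conj(1) + 2*(1)*conj(1) + 2*(-1)*conj(1) + 2*(1)*conj(1) + 2*(-1)*conj(1) + 5*(0)*conj(1) + 5*(0)*conj(1)]
      = (1/20)[(4) + (-4) + (2) + (-2) + (2) + (-2) + (0) + (0)] = 0/20 = 0
  <chi_6*chi_5, chi_2> = (1/20)[1*(4)*conj(1) + 1*(-4)*conj(1) + 2*(1)*conj(1) + 2*(-1)*conj(1) + 2*(1)*conj(1) + 2*(-1)*conj(1) + 5*(0)*conj(-1) + 5*(0)*conj(-1)]
      = (1/20)[(4) + (-4) + (2) + (-2) + (2) + (-2) + (0) + (0)] = 0/20 = 0
  <chi_6*chi_5, chi_3> = (1/20)[1*(4)*conj(1) + 1*(-4)*conj(-1) + 2*(1)*conj(-1) + 2*(-1)*conj(1) + 2*(1)*conj(-1) + 2*(-1)*conj(1) + 5*(0)*conj(1) + 5*(0)*conj(-1)]
      = (1/20)[(4) + (4) + (-2) + (-2) + (-2) + (-2) + (0) + (0)] = 0/20 = 0
  <chi_6*chi_5, chi_4> = (1/20)[1*(4)*conj(1) + 1*(-4)*conj(-1) + 2*(1)*conj(-1) + 2*(-1)*conj(1) + 2*(1)*conj(-1) + 2*(-1)*conj(1) + 5*(0)*conj(-1) + 5*(0)*conj(1)]
      = (1/20)[(4) + (4) + (-2) + (-2) + (-2) + (-2) + (0) + (0)] = 0/20 = 0
  <chi_6*chi_5, chi_5> = (1/20)[1*(4)*conj(2) + 1*(-4)*conj(-2) + 2*(1)*conj(1/2 + sqrt(5)/2) + 2*(-1)*conj(-1/2 + sqrt(5)/2) + 2*(1)*conj(1/2 - sqrt(5)/2) + 2*(-1)*conj(-sqrt(5)/2 - 1/2) + 5*(0)*conj(0) + 5*(0)*conj(0)]
      = (1/20)[(8) + (8) + (1 + sqrt(5)) + (1 - sqrt(5)) + (1 - sqrt(5)) + (1 + sqrt(5)) + (0) + (0)] = 20/20 = 1
  <chi_6*chi_5, chi_6> = (1/20)[1*(4)*conj(2) + 1*(-4)*conj(2) + 2*(1)*conj(-1/2 + sqrt(5)/2) + 2*(-1)*conj(-sqrt(5)/2 - 1/2) + 2*(1)*conj(-sqrt(5)/2 - 1/2) + 2*(-1)*conj(-1/2 + sqrt(5)/2) + 5*(0)*conj(0) + 5*(0)*conj(0)]
      = (1/20)[(8) + (-8) + (-1 + sqrt(5)) + (1 + sqrt(5)) + (-sqrt(5) - 1) + (1 - sqrt(5)) + (0) + (0)] = 0/20 = 0
  <chi_6*chi_5, chi_7> = (1/20)[1*(4)*conj(2) + 1*(-4)*conj(-2) + 2*(1)*conj(1/2 - sqrt(5)/2) + 2*(-1)*conj(-sqrt(5)/2 - 1/2) + 2*(1)*conj(1/2 + sqrt(5)/2) + 2*(-1)*conj(-1/2 + sqrt(5)/2) + 5*(0)*conj(0) + 5*(0)*conj(0)]
      = (1/20)[(8) + (8) + (1 - sqrt(5)) + (1 + sqrt(5)) + (1 + sqrt(5)) + (1 - sqrt(5)) + (0) + (0)] = 20/20 = 1
  <chi_6*chi_5, chi_8> = (1/20)[1*(4)*conj(2) + 1*(-4)*conj(2) + 2*(1)*conj(-sqrt(5)/2 - 1/2) + 2*(-1)*conj(-1/2 + sqrt(5)/2) + 2*(1)*conj(-1/2 + sqrt(5)/2) + 2*(-1)*conj(-sqrt(5)/2 - 1/2) + 5*(0)*conj(0) + 5*(0)*conj(0)]
      = (1/20)[(8) + (-8) + (-sqrt(5) - 1) + (1 - sqrt(5)) + (-1 + sqrt(5)) + (1 + sqrt(5)) + (0) + (0)] = 0/20 = 0
Hence the multiplicities are chi_5: 1, chi_7: 1. Dimension check: dim(chi_6)*dim(chi_5) = 2*2 = 4 and sum (mult * dim) = 1*2 + 1*2 = 4.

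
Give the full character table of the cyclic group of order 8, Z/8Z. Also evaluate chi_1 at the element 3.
Character table of Z/8Z (irreps indexed chi_0,...,chi_7 with chi_k(m) = zeta_8^(k*m), zeta_8 = exp(2*pi*i/8)):
  irrep \ class  {0} (size 1)  {1} (size 1)    {2} (size 1)  {3} (size 1)    {4} (size 1)  {5} (size 1)    {6} (size 1)  {7} (size 1)  
  chi_0          1             1               1             1               1             1               1             1             
  chi_1          1             exp(I*pi/4)     I             exp(3*I*pi/4)   -1            exp(-3*I*pi/4)  -I            exp(-I*pi/4)  
  chi_2          1             I               -1            -I              1             I               -1            -I            
  chi_3          1             exp(3*I*pi/4)   -I            exp(I*pi/4)     -1            exp(-I*pi/4)    I             exp(-3*I*pi/4)
  chi_4          1             -1              1             -1              1             -1              1             -1            
  chi_5          1             exp(-3*I*pi/4)  I             exp(-I*pi/4)    -1            exp(I*pi/4)     -I            exp(3*I*pi/4) 
  chi_6          1             -I              -1            I               1             -I              -1            I             
  chi_7          1             exp(-I*pi/4)    -I            exp(-3*I*pi/4)  -1            exp(3*I*pi/4)   I             exp(I*pi/4)   

Spot check: chi_1(3) = zeta_8^(1*3) = zeta_8^3 = exp(3*I*pi/4).

Derivation: Z/8Z is abelian, so all 8 irreducible complex representations are 1-dimensional. They are given by chi_k(m) = zeta_8^(k*m) for k = 0,...,7. Row orthogonality: sum_m chi_k(m) conj(chi_l(m)) = 8 * [k = l].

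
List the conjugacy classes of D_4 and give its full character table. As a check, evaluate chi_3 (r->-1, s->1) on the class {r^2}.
Conjugacy classes: {e} of size 1, {r^2} of size 1, {r^1, r^3} of size 2, {s, sr^2, ...} of size 2, {sr, sr^3, ...} of size 2.
Character table:
  irrep \ class              {e} (size 1)  {r^2} (size 1)  {r^1, r^3} (size 2)  {s, sr^2, ...} (size 2)  {sr, sr^3, ...} (size 2)
  chi_1 (triv)               1             1               1                    1                        1                       
  chi_2 (sign: r->1, s->-1)  1             1               1                    -1                       -1                      
  chi_3 (r->-1, s->1)        1             1               -1                   1                        -1                      
  chi_4 (r->-1, s->-1)       1             1               -1                   -1                       1                       
  chi_5 (2d, j=1)            2             -2              0                    0                        0                       

Spot check: chi_3 (r->-1, s->1) on {r^2} = 1.

Justification: D_4 has order 2*4 = 8 with 5 conjugacy classes, hence 5 irreducibles. Sum of squared dims 1 + 1 + 1 + 1 + 4 = 8 = |G|. Linear characters come from the abelianisation; the 2-dimensional irreps have character r^k -> 2*cos(2*pi*j*k/4), reflections -> 0.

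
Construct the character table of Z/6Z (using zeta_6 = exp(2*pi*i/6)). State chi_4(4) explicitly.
Character table of Z/6Z (irreps indexed chi_0,...,chi_5 with chi_k(m) = zeta_6^(k*m), zeta_6 = exp(2*pi*i/6)):
  irrep \ class  {0} (size 1)  {1} (size 1)    {2} (size 1)    {3} (size 1)  {4} (size 1)    {5} (size 1)  
  chi_0          1             1               1               1             1               1             
  chi_1          1             exp(I*pi/3)     exp(2*I*pi/3)   -1            exp(-2*I*pi/3)  exp(-I*pi/3)  
  chi_2          1             exp(2*I*pi/3)   exp(-2*I*pi/3)  1             exp(2*I*pi/3)   exp(-2*I*pi/3)
  chi_3          1             -1              1               -1            1               -1            
  chi_4          1             exp(-2*I*pi/3)  exp(2*I*pi/3)   1             exp(-2*I*pi/3)  exp(2*I*pi/3) 
  chi_5          1             exp(-I*pi/3)    exp(-2*I*pi/3)  -1            exp(2*I*pi/3)   exp(I*pi/3)   

Spot check: chi_4(4) = zeta_6^(4*4) = zeta_6^16 = exp(-2*I*pi/3).

Z/6Z is abelian, so all 6 irreducible complex representations are 1-dimensional. They are given by chi_k(m) = zeta_6^(k*m) for k = 0,...,5. Row orthogonality: sum_m chi_k(m) conj(chi_l(m)) = 6 * [k = l].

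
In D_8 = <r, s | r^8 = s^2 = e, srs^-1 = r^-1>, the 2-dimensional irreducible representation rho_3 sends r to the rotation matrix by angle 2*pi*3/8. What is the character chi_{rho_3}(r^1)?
chi_{rho_3}(r^1) = 2*cos(2*pi*3*1/8) = -sqrt(2)

rho_3(r^1) is rotation by angle 2*pi*3*1/8, whose trace is 2*cos(2*pi*3*1/8) = -sqrt(2).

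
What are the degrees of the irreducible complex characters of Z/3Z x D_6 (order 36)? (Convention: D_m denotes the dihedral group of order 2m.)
Dimensions: 1, 1, 1, 1, 1, 1, 1, 1, 1, 1, 1, 1, 2, 2, 2, 2, 2, 2

Argument: There are 18 irreducibles (= number of conjugacy classes). Their dimensions d_i satisfy sum d_i^2 = |G| = 36: 1 + 1 + 1 + 1 + 1 + 1 + 1 + 1 + 1 + 1 + 1 + 1 + 4 + 4 + 4 + 4 + 4 + 4 = 36. (For the product with Z/3Z: each of the 3 1-dim characters of Z/3Z tensors with each irrep of D_6, giving 3 copies of each D_6-dimension.)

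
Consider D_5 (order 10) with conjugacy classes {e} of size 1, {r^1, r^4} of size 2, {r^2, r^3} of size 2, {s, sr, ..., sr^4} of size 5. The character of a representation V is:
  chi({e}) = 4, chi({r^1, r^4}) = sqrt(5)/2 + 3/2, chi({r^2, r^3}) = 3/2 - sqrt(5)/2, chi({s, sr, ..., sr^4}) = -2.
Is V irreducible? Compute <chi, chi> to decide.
Not irreducible (reducible): <chi, chi> = 5 > 1.

Solution. <chi, chi> = (1/|G|) sum_C |C| * |chi(C)|^2 = (1/10)[1*|4|^2 + 2*|sqrt(5)/2 + 3/2|^2 + 2*|3/2 - sqrt(5)/2|^2 + 5*|-2|^2]
  = (1/10)[(16) + (3*sqrt(5) + 7) + (7 - 3*sqrt(5)) + (20)] = 50/10 = 5.
A character is irreducible iff <chi, chi> = 1, so this representation is reducible.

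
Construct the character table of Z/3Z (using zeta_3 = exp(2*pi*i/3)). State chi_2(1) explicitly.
Character table of Z/3Z (irreps indexed chi_0,...,chi_2 with chi_k(m) = zeta_3^(k*m), zeta_3 = exp(2*pi*i/3)):
  irrep \ class  {0} (size 1)  {1} (size 1)    {2} (size 1)  
  chi_0          1             1               1             
  chi_1          1             exp(2*I*pi/3)   exp(-2*I*pi/3)
  chi_2          1             exp(-2*I*pi/3)  exp(2*I*pi/3) 

Spot check: chi_2(1) = zeta_3^(2*1) = zeta_3^2 = exp(-2*I*pi/3).

Details: Z/3Z is abelian, so all 3 irreducible complex representations are 1-dimensional. They are given by chi_k(m) = zeta_3^(k*m) for k = 0,...,2. Row orthogonality: sum_m chi_k(m) conj(chi_l(m)) = 3 * [k = l].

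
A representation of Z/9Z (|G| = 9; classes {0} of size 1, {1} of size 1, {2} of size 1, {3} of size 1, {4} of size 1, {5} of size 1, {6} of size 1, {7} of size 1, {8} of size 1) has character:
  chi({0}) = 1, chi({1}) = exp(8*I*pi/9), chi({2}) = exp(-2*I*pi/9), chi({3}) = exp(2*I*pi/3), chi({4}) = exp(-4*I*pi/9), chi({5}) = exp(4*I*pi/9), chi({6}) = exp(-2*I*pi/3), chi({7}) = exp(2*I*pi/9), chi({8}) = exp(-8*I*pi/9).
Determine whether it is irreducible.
Irreducible: <chi, chi> = 1.

Derivation: <chi, chi> = (1/|G|) sum_C |C| * |chi(C)|^2 = (1/9)[1*|1|^2 + 1*|exp(8*I*pi/9)|^2 + 1*|exp(-2*I*pi/9)|^2 + 1*|exp(2*I*pi/3)|^2 + 1*|exp(-4*I*pi/9)|^2 + 1*|exp(4*I*pi/9)|^2 + 1*|exp(-2*I*pi/3)|^2 + 1*|exp(2*I*pi/9)|^2 + 1*|exp(-8*I*pi/9)|^2]
  = (1/9)[(1) + (1) + (1) + (1) + (1) + (1) + (1) + (1) + (1)] = 9/9 = 1.
(Exp terms are combined using exp(i*s)*conj(exp(i*t)) = exp(i*(s-t)), and sums of them are collapsed using the identity that for every m > 1 the m distinct m-th roots of unity sum to 0, e.g. 1 + exp(2*I*pi/3) + exp(-2*I*pi/3) = 0.)
A character is irreducible iff <chi, chi> = 1, so this representation is irreducible.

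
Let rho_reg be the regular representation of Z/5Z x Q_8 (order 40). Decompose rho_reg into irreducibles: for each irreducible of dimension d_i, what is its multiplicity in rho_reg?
Each irreducible V_i of dimension d_i appears with multiplicity d_i, i.e. rho_reg = (direct sum over all irreducibles V_i) d_i V_i. The irreducible dimensions for Z/5Z x Q_8 are 1, 1, 1, 1, 1, 1, 1, 1, 1, 1, 1, 1, 1, 1, 1, 1, 1, 1, 1, 1, 2, 2, 2, 2, 2: 20 irreducibles of dimension 1, each with multiplicity 1; 5 irreducibles of dimension 2, each with multiplicity 2. Total dimension 20*1*1 + 5*2*2 = 40 = |G|.

Details: General theorem: in the regular representation of a finite group G, each irreducible appears with multiplicity equal to its dimension. Check: dim(rho_reg) = sum d_i^2 = 1 + 1 + 1 + 1 + 1 + 1 + 1 + 1 + 1 + 1 + 1 + 1 + 1 + 1 + 1 + 1 + 1 + 1 + 1 + 1 + 4 + 4 + 4 + 4 + 4 = 40 = |G|.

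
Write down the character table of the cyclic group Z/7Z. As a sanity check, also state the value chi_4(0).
Character table of Z/7Z (irreps indexed chi_0,...,chi_6 with chi_k(m) = zeta_7^(k*m), zeta_7 = exp(2*pi*i/7)):
  irrep \ class  {0} (size 1)  {1} (size 1)    {2} (size 1)    {3} (size 1)    {4} (size 1)    {5} (size 1)    {6} (size 1)  
  chi_0          1             1               1               1               1               1               1             
  chi_1          1             exp(2*I*pi/7)   exp(4*I*pi/7)   exp(6*I*pi/7)   exp(-6*I*pi/7)  exp(-4*I*pi/7)  exp(-2*I*pi/7)
  chi_2          1             exp(4*I*pi/7)   exp(-6*I*pi/7)  exp(-2*I*pi/7)  exp(2*I*pi/7)   exp(6*I*pi/7)   exp(-4*I*pi/7)
  chi_3          1             exp(6*I*pi/7)   exp(-2*I*pi/7)  exp(4*I*pi/7)   exp(-4*I*pi/7)  exp(2*I*pi/7)   exp(-6*I*pi/7)
  chi_4          1             exp(-6*I*pi/7)  exp(2*I*pi/7)   exp(-4*I*pi/7)  exp(4*I*pi/7)   exp(-2*I*pi/7)  exp(6*I*pi/7) 
  chi_5          1             exp(-4*I*pi/7)  exp(6*I*pi/7)   exp(2*I*pi/7)   exp(-2*I*pi/7)  exp(-6*I*pi/7)  exp(4*I*pi/7) 
  chi_6          1             exp(-2*I*pi/7)  exp(-4*I*pi/7)  exp(-6*I*pi/7)  exp(6*I*pi/7)   exp(4*I*pi/7)   exp(2*I*pi/7) 

Spot check: chi_4(0) = zeta_7^(4*0) = zeta_7^0 = 1.

Z/7Z is abelian, so all 7 irreducible complex representations are 1-dimensional. They are given by chi_k(m) = zeta_7^(k*m) for k = 0,...,6. Row orthogonality: sum_m chi_k(m) conj(chi_l(m)) = 7 * [k = l].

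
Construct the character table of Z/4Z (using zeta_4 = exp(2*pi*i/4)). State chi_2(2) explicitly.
Character table of Z/4Z (irreps indexed chi_0,...,chi_3 with chi_k(m) = zeta_4^(k*m), zeta_4 = exp(2*pi*i/4)):
  irrep \ class  {0} (size 1)  {1} (size 1)  {2} (size 1)  {3} (size 1)
  chi_0          1             1             1             1           
  chi_1          1             I             -1            -I          
  chi_2          1             -1            1             -1          
  chi_3          1             -I            -1            I           

Spot check: chi_2(2) = zeta_4^(2*2) = zeta_4^4 = 1.

Z/4Z is abelian, so all 4 irreducible complex representations are 1-dimensional. They are given by chi_k(m) = zeta_4^(k*m) for k = 0,...,3. Row orthogonality: sum_m chi_k(m) conj(chi_l(m)) = 4 * [k = l].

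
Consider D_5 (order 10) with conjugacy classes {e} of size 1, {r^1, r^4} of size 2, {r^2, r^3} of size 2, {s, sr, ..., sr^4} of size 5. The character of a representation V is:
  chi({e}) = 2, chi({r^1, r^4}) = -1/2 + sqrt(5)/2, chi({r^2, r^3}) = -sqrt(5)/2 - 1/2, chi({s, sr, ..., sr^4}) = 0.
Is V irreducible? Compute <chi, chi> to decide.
Irreducible: <chi, chi> = 1.

Justification: <chi, chi> = (1/|G|) sum_C |C| * |chi(C)|^2 = (1/10)[1*|2|^2 + 2*|-1/2 + sqrt(5)/2|^2 + 2*|-sqrt(5)/2 - 1/2|^2 + 5*|0|^2]
  = (1/10)[(4) + (3 - sqrt(5)) + (sqrt(5) + 3) + (0)] = 10/10 = 1.
A character is irreducible iff <chi, chi> = 1, so this representation is irreducible.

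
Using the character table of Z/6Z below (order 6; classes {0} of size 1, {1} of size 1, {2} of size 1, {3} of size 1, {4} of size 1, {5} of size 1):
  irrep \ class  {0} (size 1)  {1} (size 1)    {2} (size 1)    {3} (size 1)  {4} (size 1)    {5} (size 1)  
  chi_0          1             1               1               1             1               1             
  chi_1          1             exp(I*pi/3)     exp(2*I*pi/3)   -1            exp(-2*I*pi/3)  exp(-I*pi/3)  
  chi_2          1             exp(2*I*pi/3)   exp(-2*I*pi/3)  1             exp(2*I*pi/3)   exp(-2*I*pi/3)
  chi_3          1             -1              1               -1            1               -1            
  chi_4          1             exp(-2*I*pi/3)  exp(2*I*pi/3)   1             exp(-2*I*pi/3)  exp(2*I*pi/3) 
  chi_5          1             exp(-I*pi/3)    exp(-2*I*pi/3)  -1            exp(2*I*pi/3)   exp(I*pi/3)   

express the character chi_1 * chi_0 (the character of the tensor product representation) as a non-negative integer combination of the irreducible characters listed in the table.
chi_1 tensor chi_0 = chi_1 (all other irreducibles have multiplicity 0).

Derivation: The character of a tensor product is the pointwise product (chi_1 * chi_0)(C) = chi_1(C) * chi_0(C):
  {0}: (1)*(1), {1}: (exp(I*pi/3))*(1), {2}: (exp(2*I*pi/3))*(1), {3}: (-1)*(1), {4}: (exp(-2*I*pi/3))*(1), {5}: (exp(-I*pi/3))*(1)
so (chi_1 * chi_0) takes values
  {0} -> 1, {1} -> exp(I*pi/3), {2} -> exp(2*I*pi/3), {3} -> -1, {4} -> exp(-2*I*pi/3), {5} -> exp(-I*pi/3).
Now take the inner product of this character with each irreducible chi from the table, <chi_1*chi_0, chi> = (1/6) sum_C |C| (chi_1*chi_0)(C) conj(chi(C)):
  <chi_1*chi_0, chi_0> = (1/6)[1*(1)*conj(1) + 1*(exp(I*pi/3))*conj(1) + 1*(exp(2*I*pi/3))*conj(1) + 1*(-1)*conj(1) + 1*(exp(-2*I*pi/3))*conj(1) + 1*(exp(-I*pi/3))*conj(1)]
      = (1/6)[(1) + (exp(I*pi/3)) + (exp(2*I*pi/3)) + (-1) + (exp(-2*I*pi/3)) + (exp(-I*pi/3))] = 0/6 = 0
  <chi_1*chi_0, chi_1> = (1/6)[1*(1)*conj(1) + 1*(exp(I*pi/3))*conj(exp(I*pi/3)) + 1*(exp(2*I*pi/3))*conj(exp(2*I*pi/3)) + 1*(-1)*conj(-1) + 1*(exp(-2*I*pi/3))*conj(exp(-2*I*pi/3)) + 1*(exp(-I*pi/3))*conj(exp(-I*pi/3))]
      = (1/6)[(1) + (1) + (1) + (1) + (1) + (1)] = 6/6 = 1
  <chi_1*chi_0, chi_2> = (1/6)[1*(1)*conj(1) + 1*(exp(I*pi/3))*conj(exp(2*I*pi/3)) + 1*(exp(2*I*pi/3))*conj(exp(-2*I*pi/3)) + 1*(-1)*conj(1) + 1*(exp(-2*I*pi/3))*conj(exp(2*I*pi/3)) + 1*(exp(-I*pi/3))*conj(exp(-2*I*pi/3))]
      = (1/6)[(1) + (exp(-I*pi/3)) + (exp(-2*I*pi/3)) + (-1) + (exp(2*I*pi/3)) + (exp(I*pi/3))] = 0/6 = 0
  <chi_1*chi_0, chi_3> = (1/6)[1*(1)*conj(1) + 1*(exp(I*pi/3))*conj(-1) + 1*(exp(2*I*pi/3))*conj(1) + 1*(-1)*conj(-1) + 1*(exp(-2*I*pi/3))*conj(1) + 1*(exp(-I*pi/3))*conj(-1)]
      = (1/6)[(1) + (-exp(I*pi/3)) + (exp(2*I*pi/3)) + (1) + (exp(-2*I*pi/3)) + (-exp(-I*pi/3))] = 0/6 = 0
  <chi_1*chi_0, chi_4> = (1/6)[1*(1)*conj(1) + 1*(exp(I*pi/3))*conj(exp(-2*I*pi/3)) + 1*(exp(2*I*pi/3))*conj(exp(2*I*pi/3)) + 1*(-1)*conj(1) + 1*(exp(-2*I*pi/3))*conj(exp(-2*I*pi/3)) + 1*(exp(-I*pi/3))*conj(exp(2*I*pi/3))]
      = (1/6)[(1) + (-1) + (1) + (-1) + (1) + (-1)] = 0/6 = 0
  <chi_1*chi_0, chi_5> = (1/6)[1*(1)*conj(1) + 1*(exp(I*pi/3))*conj(exp(-I*pi/3)) + 1*(exp(2*I*pi/3))*conj(exp(-2*I*pi/3)) + 1*(-1)*conj(-1) + 1*(exp(-2*I*pi/3))*conj(exp(2*I*pi/3)) + 1*(exp(-I*pi/3))*conj(exp(I*pi/3))]
      = (1/6)[(1) + (exp(2*I*pi/3)) + (exp(-2*I*pi/3)) + (1) + (exp(2*I*pi/3)) + (exp(-2*I*pi/3))] = 0/6 = 0
(Exp terms are combined using exp(i*s)*conj(exp(i*t)) = exp(i*(s-t)), and sums of them are collapsed using the identity that for every m > 1 the m distinct m-th roots of unity sum to 0, e.g. 1 + exp(2*I*pi/3) + exp(-2*I*pi/3) = 0.)
Hence the multiplicities are chi_1: 1. Dimension check: dim(chi_1)*dim(chi_0) = 1*1 = 1 and sum (mult * dim) = 1*1 = 1.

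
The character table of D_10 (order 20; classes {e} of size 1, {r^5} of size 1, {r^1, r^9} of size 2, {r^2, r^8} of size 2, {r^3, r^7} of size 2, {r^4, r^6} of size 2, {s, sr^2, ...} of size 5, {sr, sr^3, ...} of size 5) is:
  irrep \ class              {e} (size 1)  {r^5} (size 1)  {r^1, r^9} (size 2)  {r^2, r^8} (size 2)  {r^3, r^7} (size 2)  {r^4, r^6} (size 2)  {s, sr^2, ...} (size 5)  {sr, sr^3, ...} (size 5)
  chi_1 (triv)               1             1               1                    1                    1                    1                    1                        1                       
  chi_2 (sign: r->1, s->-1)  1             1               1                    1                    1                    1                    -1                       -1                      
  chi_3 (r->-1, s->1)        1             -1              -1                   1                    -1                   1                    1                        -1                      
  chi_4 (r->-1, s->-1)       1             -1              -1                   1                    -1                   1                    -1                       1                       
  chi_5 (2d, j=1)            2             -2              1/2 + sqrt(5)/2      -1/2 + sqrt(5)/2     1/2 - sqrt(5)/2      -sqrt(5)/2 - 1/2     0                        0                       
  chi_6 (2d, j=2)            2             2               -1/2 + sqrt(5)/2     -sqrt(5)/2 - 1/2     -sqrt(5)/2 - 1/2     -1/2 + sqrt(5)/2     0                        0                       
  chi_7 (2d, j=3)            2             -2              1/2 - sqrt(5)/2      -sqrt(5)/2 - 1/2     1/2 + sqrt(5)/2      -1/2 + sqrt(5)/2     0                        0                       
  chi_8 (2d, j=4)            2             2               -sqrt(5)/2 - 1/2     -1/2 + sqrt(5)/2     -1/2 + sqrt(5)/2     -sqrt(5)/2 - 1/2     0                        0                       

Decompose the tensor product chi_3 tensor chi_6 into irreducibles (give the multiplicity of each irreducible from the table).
chi_3 tensor chi_6 = chi_7 (all other irreducibles have multiplicity 0).

Solution. The character of a tensor product is the pointwise product (chi_3 * chi_6)(C) = chi_3(C) * chi_6(C):
  {e}: (1)*(2), {r^5}: (-1)*(2), {r^1, r^9}: (-1)*(-1/2 + sqrt(5)/2), {r^2, r^8}: (1)*(-sqrt(5)/2 - 1/2), {r^3, r^7}: (-1)*(-sqrt(5)/2 - 1/2), {r^4, r^6}: (1)*(-1/2 + sqrt(5)/2), {s, sr^2, ...}: (1)*(0), {sr, sr^3, ...}: (-1)*(0)
so (chi_3 * chi_6) takes values
  {e} -> 2, {r^5} -> -2, {r^1, r^9} -> 1/2 - sqrt(5)/2, {r^2, r^8} -> -sqrt(5)/2 - 1/2, {r^3, r^7} -> 1/2 + sqrt(5)/2, {r^4, r^6} -> -1/2 + sqrt(5)/2, {s, sr^2, ...} -> 0, {sr, sr^3, ...} -> 0.
Now take the inner product of this character with each irreducible chi from the table, <chi_3*chi_6, chi> = (1/20) sum_C |C| (chi_3*chi_6)(C) conj(chi(C)):
  <chi_3*chi_6, chi_1> = (1/20)[1*(2)*conj(1) + 1*(-2)*conj(1) + 2*(1/2 - sqrt(5)/2)*conj(1) + 2*(-sqrt(5)/2 - 1/2)*conj(1) + 2*(1/2 + sqrt(5)/2)*conj(1) + 2*(-1/2 + sqrt(5)/2)*conj(1) + 5*(0)*conj(1) + 5*(0)*conj(1)]
      = (1/20)[(2) + (-2) + (1 - sqrt(5)) + (-sqrt(5) - 1) + (1 + sqrt(5)) + (-1 + sqrt(5)) + (0) + (0)] = 0/20 = 0
  <chi_3*chi_6, chi_2> = (1/20)[1*(2)*conj(1) + 1*(-2)*conj(1) + 2*(1/2 - sqrt(5)/2)*conj(1) + 2*(-sqrt(5)/2 - 1/2)*conj(1) + 2*(1/2 + sqrt(5)/2)*conj(1) + 2*(-1/2 + sqrt(5)/2)*conj(1) + 5*(0)*conj(-1) + 5*(0)*conj(-1)]
      = (1/20)[(2) + (-2) + (1 - sqrt(5)) + (-sqrt(5) - 1) + (1 + sqrt(5)) + (-1 + sqrt(5)) + (0) + (0)] = 0/20 = 0
  <chi_3*chi_6, chi_3> = (1/20)[1*(2)*conj(1) + 1*(-2)*conj(-1) + 2*(1/2 - sqrt(5)/2)*conj(-1) + 2*(-sqrt(5)/2 - 1/2)*conj(1) + 2*(1/2 + sqrt(5)/2)*conj(-1) + 2*(-1/2 + sqrt(5)/2)*conj(1) + 5*(0)*conj(1) + 5*(0)*conj(-1)]
      = (1/20)[(2) + (2) + (-1 + sqrt(5)) + (-sqrt(5) - 1) + (-sqrt(5) - 1) + (-1 + sqrt(5)) + (0) + (0)] = 0/20 = 0
  <chi_3*chi_6, chi_4> = (1/20)[1*(2)*conj(1) + 1*(-2)*conj(-1) + 2*(1/2 - sqrt(5)/2)*conj(-1) + 2*(-sqrt(5)/2 - 1/2)*conj(1) + 2*(1/2 + sqrt(5)/2)*conj(-1) + 2*(-1/2 + sqrt(5)/2)*conj(1) + 5*(0)*conj(-1) + 5*(0)*conj(1)]
      = (1/20)[(2) + (2) + (-1 + sqrt(5)) + (-sqrt(5) - 1) + (-sqrt(5) - 1) + (-1 + sqrt(5)) + (0) + (0)] = 0/20 = 0
  <chi_3*chi_6, chi_5> = (1/20)[1*(2)*conj(2) + 1*(-2)*conj(-2) + 2*(1/2 - sqrt(5)/2)*conj(1/2 + sqrt(5)/2) + 2*(-sqrt(5)/2 - 1/2)*conj(-1/2 + sqrt(5)/2) + 2*(1/2 + sqrt(5)/2)*conj(1/2 - sqrt(5)/2) + 2*(-1/2 + sqrt(5)/2)*conj(-sqrt(5)/2 - 1/2) + 5*(0)*conj(0) + 5*(0)*conj(0)]
      = (1/20)[(4) + (4) + (-2) + (-2) + (-2) + (-2) + (0) + (0)] = 0/20 = 0
  <chi_3*chi_6, chi_6> = (1/20)[1*(2)*conj(2) + 1*(-2)*conj(2) + 2*(1/2 - sqrt(5)/2)*conj(-1/2 + sqrt(5)/2) + 2*(-sqrt(5)/2 - 1/2)*conj(-sqrt(5)/2 - 1/2) + 2*(1/2 + sqrt(5)/2)*conj(-sqrt(5)/2 - 1/2) + 2*(-1/2 + sqrt(5)/2)*conj(-1/2 + sqrt(5)/2) + 5*(0)*conj(0) + 5*(0)*conj(0)]
      = (1/20)[(4) + (-4) + (-3 + sqrt(5)) + (sqrt(5) + 3) + (-3 - sqrt(5)) + (3 - sqrt(5)) + (0) + (0)] = 0/20 = 0
  <chi_3*chi_6, chi_7> = (1/20)[1*(2)*conj(2) + 1*(-2)*conj(-2) + 2*(1/2 - sqrt(5)/2)*conj(1/2 - sqrt(5)/2) + 2*(-sqrt(5)/2 - 1/2)*conj(-sqrt(5)/2 - 1/2) + 2*(1/2 + sqrt(5)/2)*conj(1/2 + sqrt(5)/2) + 2*(-1/2 + sqrt(5)/2)*conj(-1/2 + sqrt(5)/2) + 5*(0)*conj(0) + 5*(0)*conj(0)]
      = (1/20)[(4) + (4) + (3 - sqrt(5)) + (sqrt(5) + 3) + (sqrt(5) + 3) + (3 - sqrt(5)) + (0) + (0)] = 20/20 = 1
  <chi_3*chi_6, chi_8> = (1/20)[1*(2)*conj(2) + 1*(-2)*conj(2) + 2*(1/2 - sqrt(5)/2)*conj(-sqrt(5)/2 - 1/2) + 2*(-sqrt(5)/2 - 1/2)*conj(-1/2 + sqrt(5)/2) + 2*(1/2 + sqrt(5)/2)*conj(-1/2 + sqrt(5)/2) + 2*(-1/2 + sqrt(5)/2)*conj(-sqrt(5)/2 - 1/2) + 5*(0)*conj(0) + 5*(0)*conj(0)]
      = (1/20)[(4) + (-4) + (2) + (-2) + (2) + (-2) + (0) + (0)] = 0/20 = 0
Hence the multiplicities are chi_7: 1. Dimension check: dim(chi_3)*dim(chi_6) = 1*2 = 2 and sum (mult * dim) = 1*2 = 2.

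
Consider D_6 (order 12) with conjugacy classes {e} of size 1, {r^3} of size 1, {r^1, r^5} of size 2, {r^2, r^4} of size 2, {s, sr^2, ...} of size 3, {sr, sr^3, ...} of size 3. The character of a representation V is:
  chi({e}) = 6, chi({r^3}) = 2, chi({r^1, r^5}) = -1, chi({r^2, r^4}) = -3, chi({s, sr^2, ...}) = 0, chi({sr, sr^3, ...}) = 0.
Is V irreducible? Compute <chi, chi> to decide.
Not irreducible (reducible): <chi, chi> = 5 > 1.

Why: <chi, chi> = (1/|G|) sum_C |C| * |chi(C)|^2 = (1/12)[1*|6|^2 + 1*|2|^2 + 2*|-1|^2 + 2*|-3|^2 + 3*|0|^2 + 3*|0|^2]
  = (1/12)[(36) + (4) + (2) + (18) + (0) + (0)] = 60/12 = 5.
A character is irreducible iff <chi, chi> = 1, so this representation is reducible.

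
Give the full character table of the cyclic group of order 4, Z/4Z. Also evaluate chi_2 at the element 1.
Character table of Z/4Z (irreps indexed chi_0,...,chi_3 with chi_k(m) = zeta_4^(k*m), zeta_4 = exp(2*pi*i/4)):
  irrep \ class  {0} (size 1)  {1} (size 1)  {2} (size 1)  {3} (size 1)
  chi_0          1             1             1             1           
  chi_1          1             I             -1            -I          
  chi_2          1             -1            1             -1          
  chi_3          1             -I            -1            I           

Spot check: chi_2(1) = zeta_4^(2*1) = zeta_4^2 = -1.

Justification: Z/4Z is abelian, so all 4 irreducible complex representations are 1-dimensional. They are given by chi_k(m) = zeta_4^(k*m) for k = 0,...,3. Row orthogonality: sum_m chi_k(m) conj(chi_l(m)) = 4 * [k = l].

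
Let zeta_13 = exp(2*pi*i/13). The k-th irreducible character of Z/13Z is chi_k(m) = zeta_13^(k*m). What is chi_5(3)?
chi_5(3) = zeta_13^15 = exp(4*I*pi/13)

Why: chi_5(3) = zeta_13^(5*3) = zeta_13^15. Since zeta_13^13 = 1, this equals zeta_13^2 = exp(2*pi*i*2/13) = exp(4*I*pi/13).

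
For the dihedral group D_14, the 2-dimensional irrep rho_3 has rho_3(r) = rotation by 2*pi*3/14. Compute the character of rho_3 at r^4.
chi_{rho_3}(r^4) = 2*cos(2*pi*3*4/14) = 2*cos(2*pi/7)

Solution. rho_3(r^4) is rotation by angle 2*pi*3*4/14, whose trace is 2*cos(2*pi*3*4/14) = 2*cos(2*pi/7).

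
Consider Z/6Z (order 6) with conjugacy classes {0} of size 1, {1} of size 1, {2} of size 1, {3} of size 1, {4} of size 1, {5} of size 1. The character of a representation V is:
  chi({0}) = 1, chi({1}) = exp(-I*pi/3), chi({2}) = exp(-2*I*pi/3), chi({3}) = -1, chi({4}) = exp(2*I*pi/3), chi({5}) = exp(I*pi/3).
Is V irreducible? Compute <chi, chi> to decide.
Irreducible: <chi, chi> = 1.

Explanation: <chi, chi> = (1/|G|) sum_C |C| * |chi(C)|^2 = (1/6)[1*|1|^2 + 1*|exp(-I*pi/3)|^2 + 1*|exp(-2*I*pi/3)|^2 + 1*|-1|^2 + 1*|exp(2*I*pi/3)|^2 + 1*|exp(I*pi/3)|^2]
  = (1/6)[(1) + (1) + (1) + (1) + (1) + (1)] = 6/6 = 1.
(Exp terms are combined using exp(i*s)*conj(exp(i*t)) = exp(i*(s-t)), and sums of them are collapsed using the identity that for every m > 1 the m distinct m-th roots of unity sum to 0, e.g. 1 + exp(2*I*pi/3) + exp(-2*I*pi/3) = 0.)
A character is irreducible iff <chi, chi> = 1, so this representation is irreducible.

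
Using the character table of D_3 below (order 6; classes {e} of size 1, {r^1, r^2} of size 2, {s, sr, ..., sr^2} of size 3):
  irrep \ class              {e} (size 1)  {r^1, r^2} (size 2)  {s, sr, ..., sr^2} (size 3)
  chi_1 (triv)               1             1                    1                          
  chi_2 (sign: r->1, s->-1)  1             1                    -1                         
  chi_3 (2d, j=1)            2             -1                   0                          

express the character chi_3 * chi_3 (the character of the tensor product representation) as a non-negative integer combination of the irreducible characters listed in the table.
chi_3 tensor chi_3 = chi_1 + chi_2 + chi_3 (all other irreducibles have multiplicity 0).

Derivation: The character of a tensor product is the pointwise product (chi_3 * chi_3)(C) = chi_3(C) * chi_3(C):
  {e}: (2)*(2), {r^1, r^2}: (-1)*(-1), {s, sr, ..., sr^2}: (0)*(0)
so (chi_3 * chi_3) takes values
  {e} -> 4, {r^1, r^2} -> 1, {s, sr, ..., sr^2} -> 0.
Now take the inner product of this character with each irreducible chi from the table, <chi_3*chi_3, chi> = (1/6) sum_C |C| (chi_3*chi_3)(C) conj(chi(C)):
  <chi_3*chi_3, chi_1> = (1/6)[1*(4)*conj(1) + 2*(1)*conj(1) + 3*(0)*conj(1)]
      = (1/6)[(4) + (2) + (0)] = 6/6 = 1
  <chi_3*chi_3, chi_2> = (1/6)[1*(4)*conj(1) + 2*(1)*conj(1) + 3*(0)*conj(-1)]
      = (1/6)[(4) + (2) + (0)] = 6/6 = 1
  <chi_3*chi_3, chi_3> = (1/6)[1*(4)*conj(2) + 2*(1)*conj(-1) + 3*(0)*conj(0)]
      = (1/6)[(8) + (-2) + (0)] = 6/6 = 1
Hence the multiplicities are chi_1: 1, chi_2: 1, chi_3: 1. Dimension check: dim(chi_3)*dim(chi_3) = 2*2 = 4 and sum (mult * dim) = 1*1 + 1*1 + 1*2 = 4.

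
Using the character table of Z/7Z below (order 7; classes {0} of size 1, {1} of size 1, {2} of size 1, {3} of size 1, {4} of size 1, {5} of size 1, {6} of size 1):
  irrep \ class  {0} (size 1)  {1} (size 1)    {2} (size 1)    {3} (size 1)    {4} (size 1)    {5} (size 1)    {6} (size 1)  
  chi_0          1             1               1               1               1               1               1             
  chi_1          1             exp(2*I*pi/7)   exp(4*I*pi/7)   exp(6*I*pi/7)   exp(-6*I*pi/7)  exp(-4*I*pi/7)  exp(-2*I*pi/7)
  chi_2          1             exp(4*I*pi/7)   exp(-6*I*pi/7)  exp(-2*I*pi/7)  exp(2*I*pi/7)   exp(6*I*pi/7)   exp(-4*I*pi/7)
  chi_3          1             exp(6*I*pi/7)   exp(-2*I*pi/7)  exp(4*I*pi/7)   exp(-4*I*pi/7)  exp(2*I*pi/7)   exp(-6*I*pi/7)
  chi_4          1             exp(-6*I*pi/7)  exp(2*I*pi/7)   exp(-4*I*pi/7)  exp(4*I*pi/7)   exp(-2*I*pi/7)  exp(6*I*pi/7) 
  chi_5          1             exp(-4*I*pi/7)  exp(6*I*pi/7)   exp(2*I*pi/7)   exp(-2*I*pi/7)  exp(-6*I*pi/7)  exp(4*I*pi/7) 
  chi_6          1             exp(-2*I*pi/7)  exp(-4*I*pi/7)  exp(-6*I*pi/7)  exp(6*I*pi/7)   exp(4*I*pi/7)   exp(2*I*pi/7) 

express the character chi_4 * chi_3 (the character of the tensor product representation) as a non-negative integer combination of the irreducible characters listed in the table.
chi_4 tensor chi_3 = chi_0 (all other irreducibles have multiplicity 0).

The character of a tensor product is the pointwise product (chi_4 * chi_3)(C) = chi_4(C) * chi_3(C):
  {0}: (1)*(1), {1}: (exp(-6*I*pi/7))*(exp(6*I*pi/7)), {2}: (exp(2*I*pi/7))*(exp(-2*I*pi/7)), {3}: (exp(-4*I*pi/7))*(exp(4*I*pi/7)), {4}: (exp(4*I*pi/7))*(exp(-4*I*pi/7)), {5}: (exp(-2*I*pi/7))*(exp(2*I*pi/7)), {6}: (exp(6*I*pi/7))*(exp(-6*I*pi/7))
so (chi_4 * chi_3) takes values
  {0} -> 1, {1} -> 1, {2} -> 1, {3} -> 1, {4} -> 1, {5} -> 1, {6} -> 1.
Now take the inner product of this character with each irreducible chi from the table, <chi_4*chi_3, chi> = (1/7) sum_C |C| (chi_4*chi_3)(C) conj(chi(C)):
  <chi_4*chi_3, chi_0> = (1/7)[1*(1)*conj(1) + 1*(1)*conj(1) + 1*(1)*conj(1) + 1*(1)*conj(1) + 1*(1)*conj(1) + 1*(1)*conj(1) + 1*(1)*conj(1)]
      = (1/7)[(1) + (1) + (1) + (1) + (1) + (1) + (1)] = 7/7 = 1
  <chi_4*chi_3, chi_1> = (1/7)[1*(1)*conj(1) + 1*(1)*conj(exp(2*I*pi/7)) + 1*(1)*conj(exp(4*I*pi/7)) + 1*(1)*conj(exp(6*I*pi/7)) + 1*(1)*conj(exp(-6*I*pi/7)) + 1*(1)*conj(exp(-4*I*pi/7)) + 1*(1)*conj(exp(-2*I*pi/7))]
      = (1/7)[(1) + (exp(-2*I*pi/7)) + (exp(-4*I*pi/7)) + (exp(-6*I*pi/7)) + (exp(6*I*pi/7)) + (exp(4*I*pi/7)) + (exp(2*I*pi/7))] = 0/7 = 0
  <chi_4*chi_3, chi_2> = (1/7)[1*(1)*conj(1) + 1*(1)*conj(exp(4*I*pi/7)) + 1*(1)*conj(exp(-6*I*pi/7)) + 1*(1)*conj(exp(-2*I*pi/7)) + 1*(1)*conj(exp(2*I*pi/7)) + 1*(1)*conj(exp(6*I*pi/7)) + 1*(1)*conj(exp(-4*I*pi/7))]
      = (1/7)[(1) + (exp(-4*I*pi/7)) + (exp(6*I*pi/7)) + (exp(2*I*pi/7)) + (exp(-2*I*pi/7)) + (exp(-6*I*pi/7)) + (exp(4*I*pi/7))] = 0/7 = 0
  <chi_4*chi_3, chi_3> = (1/7)[1*(1)*conj(1) + 1*(1)*conj(exp(6*I*pi/7)) + 1*(1)*conj(exp(-2*I*pi/7)) + 1*(1)*conj(exp(4*I*pi/7)) + 1*(1)*conj(exp(-4*I*pi/7)) + 1*(1)*conj(exp(2*I*pi/7)) + 1*(1)*conj(exp(-6*I*pi/7))]
      = (1/7)[(1) + (exp(-6*I*pi/7)) + (exp(2*I*pi/7)) + (exp(-4*I*pi/7)) + (exp(4*I*pi/7)) + (exp(-2*I*pi/7)) + (exp(6*I*pi/7))] = 0/7 = 0
  <chi_4*chi_3, chi_4> = (1/7)[1*(1)*conj(1) + 1*(1)*conj(exp(-6*I*pi/7)) + 1*(1)*conj(exp(2*I*pi/7)) + 1*(1)*conj(exp(-4*I*pi/7)) + 1*(1)*conj(exp(4*I*pi/7)) + 1*(1)*conj(exp(-2*I*pi/7)) + 1*(1)*conj(exp(6*I*pi/7))]
      = (1/7)[(1) + (exp(6*I*pi/7)) + (exp(-2*I*pi/7)) + (exp(4*I*pi/7)) + (exp(-4*I*pi/7)) + (exp(2*I*pi/7)) + (exp(-6*I*pi/7))] = 0/7 = 0
  <chi_4*chi_3, chi_5> = (1/7)[1*(1)*conj(1) + 1*(1)*conj(exp(-4*I*pi/7)) + 1*(1)*conj(exp(6*I*pi/7)) + 1*(1)*conj(exp(2*I*pi/7)) + 1*(1)*conj(exp(-2*I*pi/7)) + 1*(1)*conj(exp(-6*I*pi/7)) + 1*(1)*conj(exp(4*I*pi/7))]
      = (1/7)[(1) + (exp(4*I*pi/7)) + (exp(-6*I*pi/7)) + (exp(-2*I*pi/7)) + (exp(2*I*pi/7)) + (exp(6*I*pi/7)) + (exp(-4*I*pi/7))] = 0/7 = 0
  <chi_4*chi_3, chi_6> = (1/7)[1*(1)*conj(1) + 1*(1)*conj(exp(-2*I*pi/7)) + 1*(1)*conj(exp(-4*I*pi/7)) + 1*(1)*conj(exp(-6*I*pi/7)) + 1*(1)*conj(exp(6*I*pi/7)) + 1*(1)*conj(exp(4*I*pi/7)) + 1*(1)*conj(exp(2*I*pi/7))]
      = (1/7)[(1) + (exp(2*I*pi/7)) + (exp(4*I*pi/7)) + (exp(6*I*pi/7)) + (exp(-6*I*pi/7)) + (exp(-4*I*pi/7)) + (exp(-2*I*pi/7))] = 0/7 = 0
(Exp terms are combined using exp(i*s)*conj(exp(i*t)) = exp(i*(s-t)), and sums of them are collapsed using the identity that for every m > 1 the m distinct m-th roots of unity sum to 0, e.g. 1 + exp(2*I*pi/3) + exp(-2*I*pi/3) = 0.)
Hence the multiplicities are chi_0: 1. Dimension check: dim(chi_4)*dim(chi_3) = 1*1 = 1 and sum (mult * dim) = 1*1 = 1.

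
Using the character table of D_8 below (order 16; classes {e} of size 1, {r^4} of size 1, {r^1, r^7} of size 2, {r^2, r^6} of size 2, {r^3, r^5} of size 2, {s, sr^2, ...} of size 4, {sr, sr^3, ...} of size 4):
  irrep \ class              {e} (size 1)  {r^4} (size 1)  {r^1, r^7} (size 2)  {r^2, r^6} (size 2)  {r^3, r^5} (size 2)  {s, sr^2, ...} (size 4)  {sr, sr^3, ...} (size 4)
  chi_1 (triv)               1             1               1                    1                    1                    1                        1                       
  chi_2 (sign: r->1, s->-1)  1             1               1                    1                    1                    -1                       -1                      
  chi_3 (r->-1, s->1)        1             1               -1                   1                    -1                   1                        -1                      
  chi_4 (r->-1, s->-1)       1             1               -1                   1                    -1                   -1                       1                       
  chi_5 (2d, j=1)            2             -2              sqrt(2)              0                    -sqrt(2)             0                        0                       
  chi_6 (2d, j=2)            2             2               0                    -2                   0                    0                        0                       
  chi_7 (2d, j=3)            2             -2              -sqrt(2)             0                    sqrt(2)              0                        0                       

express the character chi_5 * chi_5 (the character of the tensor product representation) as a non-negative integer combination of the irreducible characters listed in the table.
chi_5 tensor chi_5 = chi_1 + chi_2 + chi_6 (all other irreducibles have multiplicity 0).

Derivation: The character of a tensor product is the pointwise product (chi_5 * chi_5)(C) = chi_5(C) * chi_5(C):
  {e}: (2)*(2), {r^4}: (-2)*(-2), {r^1, r^7}: (sqrt(2))*(sqrt(2)), {r^2, r^6}: (0)*(0), {r^3, r^5}: (-sqrt(2))*(-sqrt(2)), {s, sr^2, ...}: (0)*(0), {sr, sr^3, ...}: (0)*(0)
so (chi_5 * chi_5) takes values
  {e} -> 4, {r^4} -> 4, {r^1, r^7} -> 2, {r^2, r^6} -> 0, {r^3, r^5} -> 2, {s, sr^2, ...} -> 0, {sr, sr^3, ...} -> 0.
Now take the inner product of this character with each irreducible chi from the table, <chi_5*chi_5, chi> = (1/16) sum_C |C| (chi_5*chi_5)(C) conj(chi(C)):
  <chi_5*chi_5, chi_1> = (1/16)[1*(4)*conj(1) + 1*(4)*conj(1) + 2*(2)*conj(1) + 2*(0)*conj(1) + 2*(2)*conj(1) + 4*(0)*conj(1) + 4*(0)*conj(1)]
      = (1/16)[(4) + (4) + (4) + (0) + (4) + (0) + (0)] = 16/16 = 1
  <chi_5*chi_5, chi_2> = (1/16)[1*(4)*conj(1) + 1*(4)*conj(1) + 2*(2)*conj(1) + 2*(0)*conj(1) + 2*(2)*conj(1) + 4*(0)*conj(-1) + 4*(0)*conj(-1)]
      = (1/16)[(4) + (4) + (4) + (0) + (4) + (0) + (0)] = 16/16 = 1
  <chi_5*chi_5, chi_3> = (1/16)[1*(4)*conj(1) + 1*(4)*conj(1) + 2*(2)*conj(-1) + 2*(0)*conj(1) + 2*(2)*conj(-1) + 4*(0)*conj(1) + 4*(0)*conj(-1)]
      = (1/16)[(4) + (4) + (-4) + (0) + (-4) + (0) + (0)] = 0/16 = 0
  <chi_5*chi_5, chi_4> = (1/16)[1*(4)*conj(1) + 1*(4)*conj(1) + 2*(2)*conj(-1) + 2*(0)*conj(1) + 2*(2)*conj(-1) + 4*(0)*conj(-1) + 4*(0)*conj(1)]
      = (1/16)[(4) + (4) + (-4) + (0) + (-4) + (0) + (0)] = 0/16 = 0
  <chi_5*chi_5, chi_5> = (1/16)[1*(4)*conj(2) + 1*(4)*conj(-2) + 2*(2)*conj(sqrt(2)) + 2*(0)*conj(0) + 2*(2)*conj(-sqrt(2)) + 4*(0)*conj(0) + 4*(0)*conj(0)]
      = (1/16)[(8) + (-8) + (4*sqrt(2)) + (0) + (-4*sqrt(2)) + (0) + (0)] = 0/16 = 0
  <chi_5*chi_5, chi_6> = (1/16)[1*(4)*conj(2) + 1*(4)*conj(2) + 2*(2)*conj(0) + 2*(0)*conj(-2) + 2*(2)*conj(0) + 4*(0)*conj(0) + 4*(0)*conj(0)]
      = (1/16)[(8) + (8) + (0) + (0) + (0) + (0) + (0)] = 16/16 = 1
  <chi_5*chi_5, chi_7> = (1/16)[1*(4)*conj(2) + 1*(4)*conj(-2) + 2*(2)*conj(-sqrt(2)) + 2*(0)*conj(0) + 2*(2)*conj(sqrt(2)) + 4*(0)*conj(0) + 4*(0)*conj(0)]
      = (1/16)[(8) + (-8) + (-4*sqrt(2)) + (0) + (4*sqrt(2)) + (0) + (0)] = 0/16 = 0
Hence the multiplicities are chi_1: 1, chi_2: 1, chi_6: 1. Dimension check: dim(chi_5)*dim(chi_5) = 2*2 = 4 and sum (mult * dim) = 1*1 + 1*1 + 1*2 = 4.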